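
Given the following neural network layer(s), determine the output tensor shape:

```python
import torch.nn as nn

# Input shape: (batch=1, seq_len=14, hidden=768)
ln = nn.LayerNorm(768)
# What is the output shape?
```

Input: (1, 14, 768) -> Output: (1, 14, 768)

Answer: (1, 14, 768)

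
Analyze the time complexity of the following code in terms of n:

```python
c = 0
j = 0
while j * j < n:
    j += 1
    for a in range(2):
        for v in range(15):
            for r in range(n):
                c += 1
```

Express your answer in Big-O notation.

Each loop level contributes: √n × 1 × 1 × n. Multiplying the contributions gives O(n√n).

Answer: O(n√n)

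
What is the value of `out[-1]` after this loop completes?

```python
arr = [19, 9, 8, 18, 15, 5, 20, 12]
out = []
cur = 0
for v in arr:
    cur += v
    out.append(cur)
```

Cumulative sum ends at 106
`out` takes the values: [] → [19] → [19, 28] → [19, 28, 36] → [19, 28, 36, 54] → [19, 28, 36, 54, 69] → [19, 28, 36, 54, 69, 74] → [19, 28, 36, 54, 69, 74, 94] → [19, 28, 36, 54, 69, 74, 94, 106]
So `out[-1]` = 106

Answer: 106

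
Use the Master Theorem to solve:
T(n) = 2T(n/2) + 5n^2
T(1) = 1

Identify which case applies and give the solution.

a=2, b=2, f(n)=5n^2. log_2(2) = 1. Since c=2 > 1 and the regularity condition holds (2(n/2)^2 = (2/2^2)n^2 with 2/2^2 < 1), Case 3 applies: T(n) = Θ(f(n)) = O(n^2).

Answer: O(n^2) - Case 3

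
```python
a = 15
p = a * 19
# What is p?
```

Trace:
`a = 15` → a = 15
`p = a * 19` → p = 285
So p = 285

Answer: 285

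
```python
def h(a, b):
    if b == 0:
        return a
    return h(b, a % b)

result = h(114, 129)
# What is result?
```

h(114, 129) -> h(129, 114) -> h(114, 15) -> h(15, 9) -> h(9, 6) -> h(6, 3) -> h(3, 0) -> 3

Answer: 3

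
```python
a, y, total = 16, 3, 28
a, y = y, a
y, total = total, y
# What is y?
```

Trace:
`a, y, total = 16, 3, 28` → a = 16; y = 3; total = 28
`a, y = y, a` → a = 3; y = 16
`y, total = total, y` → y = 28; total = 16
So y = 28

Answer: 28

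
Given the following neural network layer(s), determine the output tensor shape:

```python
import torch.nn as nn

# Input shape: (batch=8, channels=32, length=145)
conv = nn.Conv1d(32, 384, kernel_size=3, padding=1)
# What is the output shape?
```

Input: (8, 32, 145) -> Output: (8, 384, 145)

Answer: (8, 384, 145)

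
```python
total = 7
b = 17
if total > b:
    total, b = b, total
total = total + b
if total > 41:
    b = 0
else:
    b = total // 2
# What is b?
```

Trace:
`total = 7` → total = 7
`b = 17` → b = 17
`if total > b: ...` → total > b is False → no variable changes
`total = total + b` → total = 24
`if total > 41: ...` → total > 41 is False, take else branch → b = 12
So b = 12

Answer: 12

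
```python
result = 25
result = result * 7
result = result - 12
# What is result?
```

Trace:
`result = 25` → result = 25
`result = result * 7` → result = 175
`result = result - 12` → result = 163
So result = 163

Answer: 163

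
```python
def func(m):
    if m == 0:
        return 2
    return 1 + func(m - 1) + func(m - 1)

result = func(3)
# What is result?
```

func(m) = 1 + 2·func(m-1), func(0)=2. Closed form: (2+1)·2^3 - 1 = 23.

Answer: 23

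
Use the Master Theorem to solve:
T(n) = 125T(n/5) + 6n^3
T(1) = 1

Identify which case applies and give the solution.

a=125, b=5, f(n)=6n^3. log_5(125) = 3. Since c=3 = 3, Case 2 applies: T(n) = Θ(n^log_b(a) · log n) = O(n^3 log n).

Answer: O(n^3 log n) - Case 2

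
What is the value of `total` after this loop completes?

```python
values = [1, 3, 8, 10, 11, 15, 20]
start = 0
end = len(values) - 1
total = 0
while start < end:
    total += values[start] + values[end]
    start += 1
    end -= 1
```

Sum of pairs from ends
`total` takes the values: 0 → 21 → 39 → 58

Answer: 58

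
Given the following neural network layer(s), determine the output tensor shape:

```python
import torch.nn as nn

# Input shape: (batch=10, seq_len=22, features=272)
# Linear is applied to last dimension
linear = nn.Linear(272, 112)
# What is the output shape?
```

Input: (10, 22, 272) -> Output: (10, 22, 112)

Answer: (10, 22, 112)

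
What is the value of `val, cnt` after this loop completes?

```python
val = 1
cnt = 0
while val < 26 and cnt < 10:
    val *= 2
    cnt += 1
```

Double until >= 26 or 10 iterations
`val, cnt` takes the values: (1, 0) → (2, 0) → (2, 1) → (4, 1) → (4, 2) → (8, 2) → (8, 3) → (16, 3) → (16, 4) → (32, 4) → (32, 5)

Answer: 32, 5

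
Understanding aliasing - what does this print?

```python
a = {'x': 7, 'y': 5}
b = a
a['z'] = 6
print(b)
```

Key concept: dict aliasing.
Step by step:
`a = {'x': 7, 'y': 5}` → a = {'x': 7, 'y': 5}
`b = a` → b = {'x': 7, 'y': 5} (same object as a)
`a['z'] = 6` → a = {'x': 7, 'y': 5, 'z': 6} (same object as b); b = {'x': 7, 'y': 5, 'z': 6} (same object as a)
`print(b)` → prints {'x': 7, 'y': 5, 'z': 6}

Answer: {'x': 7, 'y': 5, 'z': 6}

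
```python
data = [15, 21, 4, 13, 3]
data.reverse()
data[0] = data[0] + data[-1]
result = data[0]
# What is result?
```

Trace:
`data = [15, 21, 4, 13, 3]` → data = [15, 21, 4, 13, 3]
`data.reverse()` → data = [3, 13, 4, 21, 15]
`data[0] = data[0] + data[-1]` → data = [18, 13, 4, 21, 15]
`result = data[0]` → result = 18
So result = 18

Answer: 18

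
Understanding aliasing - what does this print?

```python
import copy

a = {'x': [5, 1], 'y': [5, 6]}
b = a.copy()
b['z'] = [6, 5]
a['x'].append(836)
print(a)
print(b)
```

Key concept: shallow copy of dict with mutable values.
Step by step:
`a = {'x': [5, 1], 'y': [5, 6]}` → a = {'x': [5, 1], 'y': [5, 6]}
`b = a.copy()` → b = {'x': [5, 1], 'y': [5, 6]}
`b['z'] = [6, 5]` → b = {'x': [5, 1], 'y': [5, 6], 'z': [6, 5]}
`a['x'].append(836)` → a = {'x': [5, 1, 836], 'y': [5, 6]}; b = {'x': [5, 1, 836], 'y': [5, 6], 'z': [6, 5]}
`print(a)` → prints {'x': [5, 1, 836], 'y': [5, 6]}
`print(b)` → prints {'x': [5, 1, 836], 'y': [5, 6], 'z': [6, 5]}

Answer:
{'x': [5, 1, 836], 'y': [5, 6]}
{'x': [5, 1, 836], 'y': [5, 6], 'z': [6, 5]}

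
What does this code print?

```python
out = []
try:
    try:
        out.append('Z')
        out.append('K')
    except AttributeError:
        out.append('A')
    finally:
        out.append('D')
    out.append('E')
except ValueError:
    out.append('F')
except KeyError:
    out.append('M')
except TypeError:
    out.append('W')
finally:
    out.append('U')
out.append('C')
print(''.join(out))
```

Execution trace: 'Z' (inner try body) → 'K' (inner try body, no exception) → 'D' (inner finally) → 'E' (try body, no exception) → 'U' (finally) → 'C' (after the try/except). Output: ZKDEUC

Answer: ZKDEUC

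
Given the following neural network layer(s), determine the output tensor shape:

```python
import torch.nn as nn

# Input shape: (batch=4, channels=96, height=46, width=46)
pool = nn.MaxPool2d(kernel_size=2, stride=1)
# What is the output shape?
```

Input: (4, 96, 46, 46) -> Output: (4, 96, 45, 45)

Answer: (4, 96, 45, 45)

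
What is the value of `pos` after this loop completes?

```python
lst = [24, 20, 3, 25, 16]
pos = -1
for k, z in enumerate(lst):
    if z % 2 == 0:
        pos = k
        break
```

First even number index in [24, 20, 3, 25, 16]
`pos` takes the values: -1 → 0

Answer: 0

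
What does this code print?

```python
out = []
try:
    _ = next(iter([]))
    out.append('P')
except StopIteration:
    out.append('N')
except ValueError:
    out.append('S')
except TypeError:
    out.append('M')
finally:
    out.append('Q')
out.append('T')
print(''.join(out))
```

Execution trace: 'N' (except StopIteration) → 'Q' (finally) → 'T' (after the try/except). Output: NQT

Answer: NQT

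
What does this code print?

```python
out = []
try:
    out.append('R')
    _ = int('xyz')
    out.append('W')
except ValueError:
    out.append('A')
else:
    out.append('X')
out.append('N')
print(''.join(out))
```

Execution trace: 'R' (try body) → 'A' (except ValueError) → 'N' (after the try/except). Output: RAN

Answer: RAN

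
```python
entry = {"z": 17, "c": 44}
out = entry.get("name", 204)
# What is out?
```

Trace:
`entry = {"z": 17, "c": 44}` → entry = {'z': 17, 'c': 44}
`out = entry.get("name", 204)` → out = 204
So out = 204

Answer: 204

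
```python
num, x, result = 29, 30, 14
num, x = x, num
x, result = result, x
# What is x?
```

Trace:
`num, x, result = 29, 30, 14` → num = 29; x = 30; result = 14
`num, x = x, num` → num = 30; x = 29
`x, result = result, x` → x = 14; result = 29
So x = 14

Answer: 14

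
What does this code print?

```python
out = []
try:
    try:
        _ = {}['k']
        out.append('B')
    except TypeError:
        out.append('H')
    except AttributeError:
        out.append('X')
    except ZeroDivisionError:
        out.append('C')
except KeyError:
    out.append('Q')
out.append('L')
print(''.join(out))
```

Execution trace: 'Q' (outer except KeyError) → 'L' (after the try/except). Output: QL

Answer: QL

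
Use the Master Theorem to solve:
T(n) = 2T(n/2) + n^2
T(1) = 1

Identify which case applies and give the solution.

a=2, b=2, f(n)=n^2. log_2(2) = 1. Since c=2 > 1 and the regularity condition holds (2(n/2)^2 = (2/2^2)n^2 with 2/2^2 < 1), Case 3 applies: T(n) = Θ(f(n)) = O(n^2).

Answer: O(n^2) - Case 3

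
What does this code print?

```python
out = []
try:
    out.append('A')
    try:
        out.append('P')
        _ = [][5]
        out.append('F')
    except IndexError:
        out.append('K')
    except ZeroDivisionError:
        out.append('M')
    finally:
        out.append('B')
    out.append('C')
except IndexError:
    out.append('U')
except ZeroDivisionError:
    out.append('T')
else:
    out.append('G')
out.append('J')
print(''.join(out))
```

Execution trace: 'A' (try body) → 'P' (inner try body) → 'K' (inner except IndexError) → 'B' (inner finally) → 'C' (try body, no exception) → 'G' (else) → 'J' (after the try/except). Output: APKBCGJ

Answer: APKBCGJ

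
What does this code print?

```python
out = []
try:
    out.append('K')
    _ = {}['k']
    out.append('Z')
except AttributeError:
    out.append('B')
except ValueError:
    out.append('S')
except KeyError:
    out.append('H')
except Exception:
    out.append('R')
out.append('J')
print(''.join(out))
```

Execution trace: 'K' (try body) → 'H' (except KeyError) → 'J' (after the try/except). Output: KHJ

Answer: KHJ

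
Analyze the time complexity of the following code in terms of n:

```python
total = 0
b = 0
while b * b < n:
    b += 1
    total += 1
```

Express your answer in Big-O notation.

Each loop level contributes: √n. Multiplying the contributions gives O(√n).

Answer: O(√n)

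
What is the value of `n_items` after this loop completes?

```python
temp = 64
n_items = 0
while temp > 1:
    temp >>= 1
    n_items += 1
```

Count right shifts until 1
`n_items` takes the values: 0 → 1 → 2 → 3 → 4 → 5 → 6

Answer: 6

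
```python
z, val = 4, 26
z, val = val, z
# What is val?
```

Trace:
`z, val = 4, 26` → z = 4; val = 26
`z, val = val, z` → z = 26; val = 4
So val = 4

Answer: 4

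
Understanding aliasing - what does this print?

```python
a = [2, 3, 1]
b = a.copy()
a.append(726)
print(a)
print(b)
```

Key concept: list.copy() creates independent copy.
Step by step:
`a = [2, 3, 1]` → a = [2, 3, 1]
`b = a.copy()` → b = [2, 3, 1]
`a.append(726)` → a = [2, 3, 1, 726]
`print(a)` → prints [2, 3, 1, 726]
`print(b)` → prints [2, 3, 1]

Answer:
[2, 3, 1, 726]
[2, 3, 1]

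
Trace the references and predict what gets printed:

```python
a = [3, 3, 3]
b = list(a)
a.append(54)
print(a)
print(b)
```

Key concept: list() constructor creates copy.
Step by step:
`a = [3, 3, 3]` → a = [3, 3, 3]
`b = list(a)` → b = [3, 3, 3]
`a.append(54)` → a = [3, 3, 3, 54]
`print(a)` → prints [3, 3, 3, 54]
`print(b)` → prints [3, 3, 3]

Answer:
[3, 3, 3, 54]
[3, 3, 3]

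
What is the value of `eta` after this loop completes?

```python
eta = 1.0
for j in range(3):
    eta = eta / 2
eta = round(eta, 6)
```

Halving LR 3 times: 1 / 2^3
`eta` takes the values: 1.0 → 0.5 → 0.25 → 0.125

Answer: 0.125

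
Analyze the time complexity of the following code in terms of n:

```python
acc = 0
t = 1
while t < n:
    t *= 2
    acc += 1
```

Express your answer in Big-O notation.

Each loop level contributes: log n. Multiplying the contributions gives O(log n).

Answer: O(log n)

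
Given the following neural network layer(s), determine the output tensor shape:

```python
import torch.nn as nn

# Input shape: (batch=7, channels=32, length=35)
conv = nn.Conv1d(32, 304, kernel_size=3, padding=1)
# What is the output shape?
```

Input: (7, 32, 35) -> Output: (7, 304, 35)

Answer: (7, 304, 35)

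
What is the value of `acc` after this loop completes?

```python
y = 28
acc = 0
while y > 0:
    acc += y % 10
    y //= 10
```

Sum digits of 28
`acc` takes the values: 0 → 8 → 10

Answer: 10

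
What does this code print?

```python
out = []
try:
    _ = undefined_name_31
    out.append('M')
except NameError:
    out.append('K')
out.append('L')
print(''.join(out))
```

Execution trace: 'K' (except NameError) → 'L' (after the try/except). Output: KL

Answer: KL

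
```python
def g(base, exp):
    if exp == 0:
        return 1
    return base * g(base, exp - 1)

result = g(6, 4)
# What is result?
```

g(6, 4) = 6 * 6 * 6 * 6 = 1296

Answer: 1296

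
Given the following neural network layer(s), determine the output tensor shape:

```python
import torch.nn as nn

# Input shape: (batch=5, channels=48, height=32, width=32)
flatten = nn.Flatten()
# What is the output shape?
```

Input: (5, 48, 32, 32) -> Output: (5, 49152)

Answer: (5, 49152)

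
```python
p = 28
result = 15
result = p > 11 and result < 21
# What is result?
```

Trace:
`p = 28` → p = 28
`result = 15` → result = 15
`result = p > 11 and result < 21` → result = True
So result = True

Answer: True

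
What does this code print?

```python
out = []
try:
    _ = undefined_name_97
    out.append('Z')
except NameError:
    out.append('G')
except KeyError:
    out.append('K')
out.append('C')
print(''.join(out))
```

Execution trace: 'G' (except NameError) → 'C' (after the try/except). Output: GC

Answer: GC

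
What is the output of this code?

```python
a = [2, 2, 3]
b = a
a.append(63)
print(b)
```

Key concept: basic list aliasing.
Step by step:
`a = [2, 2, 3]` → a = [2, 2, 3]
`b = a` → b = [2, 2, 3] (same object as a)
`a.append(63)` → a = [2, 2, 3, 63] (same object as b); b = [2, 2, 3, 63] (same object as a)
`print(b)` → prints [2, 2, 3, 63]

Answer: [2, 2, 3, 63]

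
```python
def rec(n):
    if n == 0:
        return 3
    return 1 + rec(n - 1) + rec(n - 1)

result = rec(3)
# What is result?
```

rec(n) = 1 + 2·rec(n-1), rec(0)=3. Closed form: (3+1)·2^3 - 1 = 31.

Answer: 31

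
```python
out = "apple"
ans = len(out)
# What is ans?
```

Trace:
`out = "apple"` → out = 'apple'
`ans = len(out)` → ans = 5
So ans = 5

Answer: 5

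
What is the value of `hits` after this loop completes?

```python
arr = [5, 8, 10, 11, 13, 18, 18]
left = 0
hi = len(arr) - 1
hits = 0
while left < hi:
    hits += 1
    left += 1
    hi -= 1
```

Iterations until pointers meet (list length 7)
`hits` takes the values: 0 → 1 → 2 → 3

Answer: 3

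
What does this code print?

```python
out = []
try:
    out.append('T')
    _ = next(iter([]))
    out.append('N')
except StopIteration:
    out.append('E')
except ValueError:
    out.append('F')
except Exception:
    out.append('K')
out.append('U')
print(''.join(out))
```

Execution trace: 'T' (try body) → 'E' (except StopIteration) → 'U' (after the try/except). Output: TEU

Answer: TEU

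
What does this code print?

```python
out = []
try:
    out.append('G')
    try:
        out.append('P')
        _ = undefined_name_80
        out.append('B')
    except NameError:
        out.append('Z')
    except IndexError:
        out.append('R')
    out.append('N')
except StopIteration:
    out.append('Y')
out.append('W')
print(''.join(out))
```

Execution trace: 'G' (try body) → 'P' (inner try body) → 'Z' (inner except NameError) → 'N' (try body, no exception) → 'W' (after the try/except). Output: GPZNW

Answer: GPZNW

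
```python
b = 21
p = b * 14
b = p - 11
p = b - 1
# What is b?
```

Trace:
`b = 21` → b = 21
`p = b * 14` → p = 294
`b = p - 11` → b = 283
`p = b - 1` → p = 282
So b = 283

Answer: 283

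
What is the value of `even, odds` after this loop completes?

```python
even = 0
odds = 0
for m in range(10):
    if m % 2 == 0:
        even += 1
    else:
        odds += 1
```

Count evens and odds in range(10)
`even, odds` takes the values: (0, 0) → (1, 0) → (1, 1) → (2, 1) → (2, 2) → (3, 2) → (3, 3) → (4, 3) → (4, 4) → (5, 4) → (5, 5)

Answer: 5, 5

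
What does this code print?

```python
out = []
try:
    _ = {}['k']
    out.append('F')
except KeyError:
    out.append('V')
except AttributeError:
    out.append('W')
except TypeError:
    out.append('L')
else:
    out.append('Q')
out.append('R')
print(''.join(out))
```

Execution trace: 'V' (except KeyError) → 'R' (after the try/except). Output: VR

Answer: VR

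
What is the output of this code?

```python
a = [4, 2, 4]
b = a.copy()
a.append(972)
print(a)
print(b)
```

Key concept: list.copy() creates independent copy.
Step by step:
`a = [4, 2, 4]` → a = [4, 2, 4]
`b = a.copy()` → b = [4, 2, 4]
`a.append(972)` → a = [4, 2, 4, 972]
`print(a)` → prints [4, 2, 4, 972]
`print(b)` → prints [4, 2, 4]

Answer:
[4, 2, 4, 972]
[4, 2, 4]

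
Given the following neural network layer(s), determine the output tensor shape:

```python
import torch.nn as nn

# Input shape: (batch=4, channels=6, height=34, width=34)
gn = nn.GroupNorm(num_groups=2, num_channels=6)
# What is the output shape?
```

Input: (4, 6, 34, 34) -> Output: (4, 6, 34, 34)

Answer: (4, 6, 34, 34)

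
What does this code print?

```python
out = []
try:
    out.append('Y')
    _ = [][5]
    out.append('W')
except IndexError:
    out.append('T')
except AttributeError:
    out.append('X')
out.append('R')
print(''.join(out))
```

Execution trace: 'Y' (try body) → 'T' (except IndexError) → 'R' (after the try/except). Output: YTR

Answer: YTR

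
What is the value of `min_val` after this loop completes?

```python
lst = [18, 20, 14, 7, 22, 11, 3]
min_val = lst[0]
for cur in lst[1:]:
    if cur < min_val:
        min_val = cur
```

Minimum of [18, 20, 14, 7, 22, 11, 3]
`min_val` takes the values: 18 → 14 → 7 → 3

Answer: 3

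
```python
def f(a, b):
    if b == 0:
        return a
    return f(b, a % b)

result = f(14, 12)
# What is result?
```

f(14, 12) -> f(12, 2) -> f(2, 0) -> 2

Answer: 2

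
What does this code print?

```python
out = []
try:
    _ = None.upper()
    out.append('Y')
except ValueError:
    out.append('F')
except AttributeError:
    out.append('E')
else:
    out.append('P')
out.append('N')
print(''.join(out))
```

Execution trace: 'E' (except AttributeError) → 'N' (after the try/except). Output: EN

Answer: EN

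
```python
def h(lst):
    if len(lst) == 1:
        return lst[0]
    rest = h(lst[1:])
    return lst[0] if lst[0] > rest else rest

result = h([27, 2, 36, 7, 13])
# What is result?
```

Recursive max over [27, 2, 36, 7, 13] = 36

Answer: 36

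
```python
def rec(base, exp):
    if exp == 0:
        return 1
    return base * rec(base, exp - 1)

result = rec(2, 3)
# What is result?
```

rec(2, 3) = 2 * 2 * 2 = 8

Answer: 8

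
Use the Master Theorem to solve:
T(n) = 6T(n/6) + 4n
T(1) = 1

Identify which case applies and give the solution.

a=6, b=6, f(n)=4n. log_6(6) = 1. Since c=1 = 1, Case 2 applies: T(n) = Θ(n^log_b(a) · log n) = O(n log n).

Answer: O(n log n) - Case 2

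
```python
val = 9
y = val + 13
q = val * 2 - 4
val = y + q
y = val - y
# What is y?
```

Trace:
`val = 9` → val = 9
`y = val + 13` → y = 22
`q = val * 2 - 4` → q = 14
`val = y + q` → val = 36
`y = val - y` → y = 14
So y = 14

Answer: 14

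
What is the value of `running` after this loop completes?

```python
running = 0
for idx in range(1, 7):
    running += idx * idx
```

Sum of squares 1² to 6² = 91
`running` takes the values: 0 → 1 → 5 → 14 → 30 → 55 → 91

Answer: 91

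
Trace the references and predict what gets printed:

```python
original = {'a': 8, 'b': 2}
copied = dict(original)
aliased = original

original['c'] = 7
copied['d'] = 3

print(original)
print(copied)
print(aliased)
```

Key concept: dict() creates copy, assignment creates alias.
Step by step:
`original = {'a': 8, 'b': 2}` → original = {'a': 8, 'b': 2}
`copied = dict(original)` → copied = {'a': 8, 'b': 2}
`aliased = original` → aliased = {'a': 8, 'b': 2} (same object as original)
`original['c'] = 7` → original = {'a': 8, 'b': 2, 'c': 7} (same object as aliased); aliased = {'a': 8, 'b': 2, 'c': 7} (same object as original)
`copied['d'] = 3` → copied = {'a': 8, 'b': 2, 'd': 3}
`print(original)` → prints {'a': 8, 'b': 2, 'c': 7}
`print(copied)` → prints {'a': 8, 'b': 2, 'd': 3}
`print(aliased)` → prints {'a': 8, 'b': 2, 'c': 7}

Answer:
{'a': 8, 'b': 2, 'c': 7}
{'a': 8, 'b': 2, 'd': 3}
{'a': 8, 'b': 2, 'c': 7}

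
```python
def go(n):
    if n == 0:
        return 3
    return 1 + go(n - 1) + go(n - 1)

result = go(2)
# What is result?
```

go(n) = 1 + 2·go(n-1), go(0)=3. Closed form: (3+1)·2^2 - 1 = 15.

Answer: 15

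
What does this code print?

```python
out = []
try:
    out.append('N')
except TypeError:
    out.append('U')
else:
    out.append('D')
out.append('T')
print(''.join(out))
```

Execution trace: 'N' (try body, no exception) → 'D' (else) → 'T' (after the try/except). Output: NDT

Answer: NDT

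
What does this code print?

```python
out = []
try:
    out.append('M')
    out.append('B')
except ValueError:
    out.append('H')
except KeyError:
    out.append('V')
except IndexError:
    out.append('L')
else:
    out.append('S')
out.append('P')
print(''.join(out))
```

Execution trace: 'M' (try body) → 'B' (try body, no exception) → 'S' (else) → 'P' (after the try/except). Output: MBSP

Answer: MBSP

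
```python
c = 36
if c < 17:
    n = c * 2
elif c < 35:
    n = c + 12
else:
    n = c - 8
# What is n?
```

Trace:
`c = 36` → c = 36
`if c < 17: ...` → c < 17 is False, c < 35 is False, take else branch → n = 28
So n = 28

Answer: 28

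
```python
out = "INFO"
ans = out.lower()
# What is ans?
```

Trace:
`out = "INFO"` → out = 'INFO'
`ans = out.lower()` → ans = 'info'
So ans = 'info'

Answer: 'info'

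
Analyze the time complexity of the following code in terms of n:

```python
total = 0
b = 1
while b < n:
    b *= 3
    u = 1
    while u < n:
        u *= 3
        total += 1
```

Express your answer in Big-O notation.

Each loop level contributes: log n × log n. Multiplying the contributions gives O(log² n).

Answer: O(log² n)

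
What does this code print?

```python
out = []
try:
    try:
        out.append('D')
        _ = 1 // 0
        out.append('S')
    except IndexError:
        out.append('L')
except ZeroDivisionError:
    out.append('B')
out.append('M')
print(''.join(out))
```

Execution trace: 'D' (try body) → 'B' (outer except ZeroDivisionError) → 'M' (after the try/except). Output: DBM

Answer: DBM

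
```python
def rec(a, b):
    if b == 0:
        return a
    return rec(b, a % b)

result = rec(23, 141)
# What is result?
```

rec(23, 141) -> rec(141, 23) -> rec(23, 3) -> rec(3, 2) -> rec(2, 1) -> rec(1, 0) -> 1

Answer: 1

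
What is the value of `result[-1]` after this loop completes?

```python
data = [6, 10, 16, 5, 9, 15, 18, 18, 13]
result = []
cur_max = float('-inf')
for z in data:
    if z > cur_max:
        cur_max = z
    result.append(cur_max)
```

Running max ends at 18
`result` takes the values: [] → [6] → [6, 10] → [6, 10, 16] → [6, 10, 16, 16] → [6, 10, 16, 16, 16] → [6, 10, 16, 16, 16, 16] → [6, 10, 16, 16, 16, 16, 18] → [6, 10, 16, 16, 16, 16, 18, 18] → [6, 10, 16, 16, 16, 16, 18, 18, 18]
So `result[-1]` = 18

Answer: 18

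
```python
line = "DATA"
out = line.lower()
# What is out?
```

Trace:
`line = "DATA"` → line = 'DATA'
`out = line.lower()` → out = 'data'
So out = 'data'

Answer: 'data'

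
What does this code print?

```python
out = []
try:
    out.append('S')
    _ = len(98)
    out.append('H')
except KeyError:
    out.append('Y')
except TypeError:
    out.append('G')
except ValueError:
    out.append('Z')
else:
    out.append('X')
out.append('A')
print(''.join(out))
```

Execution trace: 'S' (try body) → 'G' (except TypeError) → 'A' (after the try/except). Output: SGA

Answer: SGA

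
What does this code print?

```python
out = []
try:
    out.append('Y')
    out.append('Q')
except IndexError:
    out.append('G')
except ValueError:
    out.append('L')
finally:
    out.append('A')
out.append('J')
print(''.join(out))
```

Execution trace: 'Y' (try body) → 'Q' (try body, no exception) → 'A' (finally) → 'J' (after the try/except). Output: YQAJ

Answer: YQAJ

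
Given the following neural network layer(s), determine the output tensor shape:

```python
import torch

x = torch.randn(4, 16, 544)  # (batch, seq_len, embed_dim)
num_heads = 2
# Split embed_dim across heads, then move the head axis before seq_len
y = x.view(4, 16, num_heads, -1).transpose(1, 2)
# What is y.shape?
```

Input: (4, 16, 544) -> head_dim = 544 // 2 = 272; after view: (4, 16, 2, 272) -> after transpose(1, 2): (4, 2, 16, 272) -> Output: (4, 2, 16, 272)

Answer: (4, 2, 16, 272)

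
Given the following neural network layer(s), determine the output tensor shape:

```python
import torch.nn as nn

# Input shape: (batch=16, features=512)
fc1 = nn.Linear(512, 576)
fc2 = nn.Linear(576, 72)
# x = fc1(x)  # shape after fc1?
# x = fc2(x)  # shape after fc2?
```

Input: (16, 512) -> after fc1: (16, 576) -> Output: (16, 72)

Answer: (16, 72)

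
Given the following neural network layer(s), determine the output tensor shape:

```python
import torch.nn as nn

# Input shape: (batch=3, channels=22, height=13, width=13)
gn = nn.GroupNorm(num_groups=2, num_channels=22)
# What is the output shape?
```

Input: (3, 22, 13, 13) -> Output: (3, 22, 13, 13)

Answer: (3, 22, 13, 13)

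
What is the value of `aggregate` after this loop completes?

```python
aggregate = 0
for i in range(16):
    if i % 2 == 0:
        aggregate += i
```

Sum of even numbers 0 to 15
`aggregate` takes the values: 0 → 2 → 6 → 12 → 20 → 30 → 42 → 56

Answer: 56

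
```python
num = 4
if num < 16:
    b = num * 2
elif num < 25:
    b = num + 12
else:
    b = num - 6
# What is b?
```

Trace:
`num = 4` → num = 4
`if num < 16: ...` → num < 16 is True → b = 8
So b = 8

Answer: 8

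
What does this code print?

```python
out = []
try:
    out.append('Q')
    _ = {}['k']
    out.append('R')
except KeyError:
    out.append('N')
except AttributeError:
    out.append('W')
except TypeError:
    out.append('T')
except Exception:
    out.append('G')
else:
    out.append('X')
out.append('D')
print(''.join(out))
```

Execution trace: 'Q' (try body) → 'N' (except KeyError) → 'D' (after the try/except). Output: QND

Answer: QND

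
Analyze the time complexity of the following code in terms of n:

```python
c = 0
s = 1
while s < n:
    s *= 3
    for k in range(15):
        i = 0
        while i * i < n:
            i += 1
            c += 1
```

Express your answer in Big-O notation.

Each loop level contributes: log n × 1 × √n. Multiplying the contributions gives O(√n log n).

Answer: O(√n log n)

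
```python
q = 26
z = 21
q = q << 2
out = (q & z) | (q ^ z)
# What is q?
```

Trace:
`q = 26` → q = 26
`z = 21` → z = 21
`q = q << 2` → q = 104
`out = (q & z) | (q ^ z)` → out = 125
So q = 104

Answer: 104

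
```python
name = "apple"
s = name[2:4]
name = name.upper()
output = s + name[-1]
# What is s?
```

Trace:
`name = "apple"` → name = 'apple'
`s = name[2:4]` → s = 'pl'
`name = name.upper()` → name = 'APPLE'
`output = s + name[-1]` → output = 'plE'
So s = 'pl'

Answer: 'pl'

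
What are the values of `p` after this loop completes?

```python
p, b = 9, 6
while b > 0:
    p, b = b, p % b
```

GCD of 9 and 6
`p` takes the values: 9 → 6 → 3

Answer: 3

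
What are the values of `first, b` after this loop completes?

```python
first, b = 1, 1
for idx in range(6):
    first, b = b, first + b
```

Fibonacci: after 6 iterations
`first, b` takes the values: (1, 1) → (1, 2) → (2, 3) → (3, 5) → (5, 8) → (8, 13) → (13, 21)

Answer: 13, 21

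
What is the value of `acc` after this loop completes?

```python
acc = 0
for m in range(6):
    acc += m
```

Sum of 0 to 5 = 15
`acc` takes the values: 0 → 1 → 3 → 6 → 10 → 15

Answer: 15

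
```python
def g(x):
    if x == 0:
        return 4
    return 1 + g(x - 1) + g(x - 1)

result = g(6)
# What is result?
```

g(x) = 1 + 2·g(x-1), g(0)=4. Closed form: (4+1)·2^6 - 1 = 319.

Answer: 319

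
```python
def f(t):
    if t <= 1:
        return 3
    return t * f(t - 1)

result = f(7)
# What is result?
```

f(7) = 7 * 6 * 5 * 4 * 3 * 2 * 3 = 15120

Answer: 15120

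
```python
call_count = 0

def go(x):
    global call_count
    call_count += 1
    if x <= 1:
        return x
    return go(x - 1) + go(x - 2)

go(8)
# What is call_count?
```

Calls(x) = 1 + Calls(x-1) + Calls(x-2); Calls(0)=Calls(1)=1. For x=8 this gives 67.

Answer: 67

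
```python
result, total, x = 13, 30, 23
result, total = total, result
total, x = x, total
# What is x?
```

Trace:
`result, total, x = 13, 30, 23` → result = 13; total = 30; x = 23
`result, total = total, result` → result = 30; total = 13
`total, x = x, total` → total = 23; x = 13
So x = 13

Answer: 13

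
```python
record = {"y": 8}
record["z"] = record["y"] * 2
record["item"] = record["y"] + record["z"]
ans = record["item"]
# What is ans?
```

Trace:
`record = {"y": 8}` → record = {'y': 8}
`record["z"] = record["y"] * 2` → record = {'y': 8, 'z': 16}
`record["item"] = record["y"] + record["z"]` → record = {'y': 8, 'z': 16, 'item': 24}
`ans = record["item"]` → ans = 24
So ans = 24

Answer: 24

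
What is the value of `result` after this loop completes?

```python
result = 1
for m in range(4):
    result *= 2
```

2^4 = 16
`result` takes the values: 1 → 2 → 4 → 8 → 16

Answer: 16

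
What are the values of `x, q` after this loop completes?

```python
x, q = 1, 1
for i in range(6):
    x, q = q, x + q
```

Fibonacci: after 6 iterations
`x, q` takes the values: (1, 1) → (1, 2) → (2, 3) → (3, 5) → (5, 8) → (8, 13) → (13, 21)

Answer: 13, 21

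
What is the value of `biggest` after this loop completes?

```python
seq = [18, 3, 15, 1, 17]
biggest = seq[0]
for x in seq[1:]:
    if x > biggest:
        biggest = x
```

Maximum of [18, 3, 15, 1, 17]
`biggest` takes the values: 18

Answer: 18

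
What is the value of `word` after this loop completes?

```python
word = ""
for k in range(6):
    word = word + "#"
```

Repeat '#' 6 times
`word` takes the values: "" → "#" → "##" → "###" → "####" → "#####" → "######"

Answer: "######"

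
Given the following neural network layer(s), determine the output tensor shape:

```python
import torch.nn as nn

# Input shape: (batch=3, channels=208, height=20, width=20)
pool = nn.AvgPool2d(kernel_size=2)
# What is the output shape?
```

Input: (3, 208, 20, 20) -> Output: (3, 208, 10, 10)

Answer: (3, 208, 10, 10)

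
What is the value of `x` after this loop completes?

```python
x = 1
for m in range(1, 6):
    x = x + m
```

Start at 1, add 1 through 5
`x` takes the values: 1 → 2 → 4 → 7 → 11 → 16

Answer: 16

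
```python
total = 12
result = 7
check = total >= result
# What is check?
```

Trace:
`total = 12` → total = 12
`result = 7` → result = 7
`check = total >= result` → check = True
So check = True

Answer: True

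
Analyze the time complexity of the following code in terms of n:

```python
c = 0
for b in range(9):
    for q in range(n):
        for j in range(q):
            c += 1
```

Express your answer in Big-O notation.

Each loop level contributes: 1 × n × n. Multiplying the contributions gives O(n^2).

Answer: O(n^2)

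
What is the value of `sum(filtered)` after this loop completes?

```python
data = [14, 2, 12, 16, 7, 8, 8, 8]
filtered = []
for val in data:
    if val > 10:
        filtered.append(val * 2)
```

Sum of doubled values > 10
`filtered` takes the values: [] → [28] → [28, 24] → [28, 24, 32]
So `sum(filtered)` = 84

Answer: 84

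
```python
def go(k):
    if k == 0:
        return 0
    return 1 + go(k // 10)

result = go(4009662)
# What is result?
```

Count of digits of 4009662: 7

Answer: 7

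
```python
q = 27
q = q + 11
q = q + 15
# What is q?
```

Trace:
`q = 27` → q = 27
`q = q + 11` → q = 38
`q = q + 15` → q = 53
So q = 53

Answer: 53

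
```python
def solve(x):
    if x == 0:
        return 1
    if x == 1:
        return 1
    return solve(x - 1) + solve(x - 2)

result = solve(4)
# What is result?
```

Build up from base cases: solve(0)=1, solve(1)=1, solve(2)=2, solve(3)=3, solve(4)=5

Answer: 5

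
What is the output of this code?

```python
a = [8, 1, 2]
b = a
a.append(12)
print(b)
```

Key concept: basic list aliasing.
Step by step:
`a = [8, 1, 2]` → a = [8, 1, 2]
`b = a` → b = [8, 1, 2] (same object as a)
`a.append(12)` → a = [8, 1, 2, 12] (same object as b); b = [8, 1, 2, 12] (same object as a)
`print(b)` → prints [8, 1, 2, 12]

Answer: [8, 1, 2, 12]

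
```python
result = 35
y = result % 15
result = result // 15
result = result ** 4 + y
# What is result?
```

Trace:
`result = 35` → result = 35
`y = result % 15` → y = 5
`result = result // 15` → result = 2
`result = result ** 4 + y` → result = 21
So result = 21

Answer: 21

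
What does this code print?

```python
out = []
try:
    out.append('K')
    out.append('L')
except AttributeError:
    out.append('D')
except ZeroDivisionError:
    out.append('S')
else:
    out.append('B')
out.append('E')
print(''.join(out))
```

Execution trace: 'K' (try body) → 'L' (try body, no exception) → 'B' (else) → 'E' (after the try/except). Output: KLBE

Answer: KLBE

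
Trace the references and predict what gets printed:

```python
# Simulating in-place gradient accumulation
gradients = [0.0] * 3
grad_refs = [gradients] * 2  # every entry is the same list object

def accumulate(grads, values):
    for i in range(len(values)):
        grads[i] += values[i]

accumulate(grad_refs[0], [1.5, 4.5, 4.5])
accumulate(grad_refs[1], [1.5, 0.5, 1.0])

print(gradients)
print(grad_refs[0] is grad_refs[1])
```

Key concept: gradient accumulation aliasing.
Step by step:
`gradients = [0.0] * 3` → gradients = [0.0, 0.0, 0.0]
`grad_refs = [gradients] * 2` → grad_refs = [[0.0, 0.0, 0.0], [0.0, 0.0, 0.0]]
`accumulate(grad_refs[0], [1.5, 4.5, 4.5])` → gradients = [1.5, 4.5, 4.5]; grad_refs = [[1.5, 4.5, 4.5], [1.5, 4.5, 4.5]]
`accumulate(grad_refs[1], [1.5, 0.5, 1.0])` → gradients = [3.0, 5.0, 5.5]; grad_refs = [[3.0, 5.0, 5.5], [3.0, 5.0, 5.5]]
`print(gradients)` → prints [3.0, 5.0, 5.5]
`print(grad_refs[0] is grad_refs[1])` → prints True

Answer:
[3.0, 5.0, 5.5]
True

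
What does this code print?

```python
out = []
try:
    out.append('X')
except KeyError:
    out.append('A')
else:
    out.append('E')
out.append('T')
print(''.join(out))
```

Execution trace: 'X' (try body, no exception) → 'E' (else) → 'T' (after the try/except). Output: XET

Answer: XET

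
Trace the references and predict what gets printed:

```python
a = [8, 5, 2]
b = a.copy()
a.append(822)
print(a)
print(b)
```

Key concept: list.copy() creates independent copy.
Step by step:
`a = [8, 5, 2]` → a = [8, 5, 2]
`b = a.copy()` → b = [8, 5, 2]
`a.append(822)` → a = [8, 5, 2, 822]
`print(a)` → prints [8, 5, 2, 822]
`print(b)` → prints [8, 5, 2]

Answer:
[8, 5, 2, 822]
[8, 5, 2]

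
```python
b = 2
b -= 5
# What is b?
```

Trace:
`b = 2` → b = 2
`b -= 5` → b = -3
So b = -3

Answer: -3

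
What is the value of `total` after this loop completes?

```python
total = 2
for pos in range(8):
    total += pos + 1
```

Start at 2, add 1 to 8 = 38
`total` takes the values: 2 → 3 → 5 → 8 → 12 → 17 → 23 → 30 → 38

Answer: 38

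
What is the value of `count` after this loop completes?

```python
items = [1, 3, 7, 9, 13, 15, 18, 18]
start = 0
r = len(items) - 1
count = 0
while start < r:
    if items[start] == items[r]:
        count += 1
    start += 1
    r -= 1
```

Count matching pairs from ends
`count` takes the values: 0

Answer: 0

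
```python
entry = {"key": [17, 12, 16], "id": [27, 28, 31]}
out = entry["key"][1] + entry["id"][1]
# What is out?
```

Trace:
`entry = {"key": [17, 12, 16], "id": [27, 28, 31]}` → entry = {'key': [17, 12, 16], 'id': [27, 28, 31]}
`out = entry["key"][1] + entry["id"][1]` → out = 40
So out = 40

Answer: 40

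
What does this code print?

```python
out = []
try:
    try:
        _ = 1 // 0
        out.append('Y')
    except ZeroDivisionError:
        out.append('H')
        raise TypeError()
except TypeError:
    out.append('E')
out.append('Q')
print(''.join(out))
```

Execution trace: 'H' (inner except ZeroDivisionError) → 'E' (outer except TypeError) → 'Q' (after the try/except). Output: HEQ

Answer: HEQ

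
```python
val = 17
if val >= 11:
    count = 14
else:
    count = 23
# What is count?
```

Trace:
`val = 17` → val = 17
`if val >= 11: ...` → val >= 11 is True → count = 14
So count = 14

Answer: 14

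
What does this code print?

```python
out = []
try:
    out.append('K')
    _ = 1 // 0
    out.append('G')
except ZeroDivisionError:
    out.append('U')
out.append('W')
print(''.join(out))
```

Execution trace: 'K' (try body) → 'U' (except ZeroDivisionError) → 'W' (after the try/except). Output: KUW

Answer: KUW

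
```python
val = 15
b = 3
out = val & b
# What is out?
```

Trace:
`val = 15` → val = 15
`b = 3` → b = 3
`out = val & b` → out = 3
So out = 3

Answer: 3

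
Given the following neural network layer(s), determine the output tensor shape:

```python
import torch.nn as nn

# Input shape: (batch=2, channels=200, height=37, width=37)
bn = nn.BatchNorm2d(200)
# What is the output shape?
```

Input: (2, 200, 37, 37) -> Output: (2, 200, 37, 37)

Answer: (2, 200, 37, 37)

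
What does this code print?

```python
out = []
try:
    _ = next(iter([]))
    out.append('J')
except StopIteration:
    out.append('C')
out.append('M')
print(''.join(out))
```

Execution trace: 'C' (except StopIteration) → 'M' (after the try/except). Output: CM

Answer: CM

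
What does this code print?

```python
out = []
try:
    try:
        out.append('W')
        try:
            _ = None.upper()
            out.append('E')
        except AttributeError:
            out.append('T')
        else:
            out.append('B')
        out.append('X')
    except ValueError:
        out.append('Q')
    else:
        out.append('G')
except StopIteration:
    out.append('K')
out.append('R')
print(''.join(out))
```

Execution trace: 'W' (try body) → 'T' (inner except AttributeError) → 'X' (try body, no exception) → 'G' (else) → 'R' (after the try/except). Output: WTXGR

Answer: WTXGR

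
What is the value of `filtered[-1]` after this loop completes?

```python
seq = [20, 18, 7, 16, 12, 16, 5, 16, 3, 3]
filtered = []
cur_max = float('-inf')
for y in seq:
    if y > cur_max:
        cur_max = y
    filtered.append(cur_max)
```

Running max ends at 20
`filtered` takes the values: [] → [20] → [20, 20] → [20, 20, 20] → [20, 20, 20, 20] → [20, 20, 20, 20, 20] → [20, 20, 20, 20, 20, 20] → [20, 20, 20, 20, 20, 20, 20] → [20, 20, 20, 20, 20, 20, 20, 20] → [20, 20, 20, 20, 20, 20, 20, 20, 20] → [20, 20, 20, 20, 20, 20, 20, 20, 20, 20]
So `filtered[-1]` = 20

Answer: 20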